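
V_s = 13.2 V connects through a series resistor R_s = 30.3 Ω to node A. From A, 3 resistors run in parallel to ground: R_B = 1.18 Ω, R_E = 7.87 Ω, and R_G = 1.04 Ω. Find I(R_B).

I ≈ 0.187 A

Parallel bank: R_p = 1/(1/1.18 + 1/7.87 + 1/1.04) = 0.5165 Ω.
V_A = 13.2 × 0.5165/30.82 = 0.2212 V.
I(R_B) = V_A / R_B = 0.2212/1.18 = 0.1875 A.
(Equivalently: I_total = 0.4283 A, then current-divider fraction G_k/ΣG = 0.4377.)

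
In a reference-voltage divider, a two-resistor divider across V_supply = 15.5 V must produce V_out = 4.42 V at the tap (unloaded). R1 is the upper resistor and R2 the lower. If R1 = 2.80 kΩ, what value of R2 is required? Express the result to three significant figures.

R2 ≈ 1.12 kΩ

V_out/V_supply = R2/(R1+R2) = 0.2852.
Rearranging, R2 = R1·k/(1−k) = 2.80 × 0.3989 = 1.117 kΩ.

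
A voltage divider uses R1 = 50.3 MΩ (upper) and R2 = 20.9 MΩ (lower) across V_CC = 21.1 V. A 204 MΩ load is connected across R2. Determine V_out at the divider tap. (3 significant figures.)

First combine the lower leg with the load: R2 ‖ R_L = 18.96 MΩ.
Now apply the divider: V_out = 21.1 × 0.2737 = 5.776 V.

V_out ≈ 5.78 V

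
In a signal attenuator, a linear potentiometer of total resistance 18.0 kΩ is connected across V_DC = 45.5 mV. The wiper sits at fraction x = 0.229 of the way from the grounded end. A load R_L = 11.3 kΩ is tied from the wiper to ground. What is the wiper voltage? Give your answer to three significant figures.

V_out ≈ 8.13 mV

Lower segment x·R_p = 4.122 kΩ; upper segment (1−x)·R_p = 13.88 kΩ.
Lower segment in parallel with the load: 4.122 ‖ 11.3 = 3.020 kΩ.
Loaded-divider output: V_out = 45.5 × 0.1787 = 8.132 mV.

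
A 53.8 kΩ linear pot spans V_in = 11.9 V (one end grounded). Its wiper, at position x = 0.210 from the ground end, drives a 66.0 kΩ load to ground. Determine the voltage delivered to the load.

V_out ≈ 2.20 V

Lower segment x·R_p = 11.30 kΩ; upper segment (1−x)·R_p = 42.50 kΩ.
R_L loads the lower segment: effective lower R = 9.647 kΩ.
Then V_out = V_in · 9.647/(42.50 + 9.647) = 2.201 V.
(Unloaded: V_out = x·V_in = 2.50 V.)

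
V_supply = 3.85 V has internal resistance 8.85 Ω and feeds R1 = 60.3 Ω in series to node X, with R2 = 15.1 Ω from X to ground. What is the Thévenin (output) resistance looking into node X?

R1' = 8.85 + 60.3 = 69.15 Ω (source resistance + R1).
With V_supply suppressed (replaced by a short), R_th = R1' ‖ R2 = (69.15 × 15.1)/(69.15 + 15.1) = 12.39 Ω.

R_th ≈ 12.4 Ω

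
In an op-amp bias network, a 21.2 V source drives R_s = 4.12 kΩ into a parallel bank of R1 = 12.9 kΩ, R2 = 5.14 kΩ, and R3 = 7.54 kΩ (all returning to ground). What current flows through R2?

I ≈ 1.55 mA

Equivalent of the parallel group: R_p = 2.471 kΩ.
V_A = 21.2 × 2.471/6.591 = 7.948 V.
I(R2) = V_A / R2 = 7.948/5.14 = 1.546 mA.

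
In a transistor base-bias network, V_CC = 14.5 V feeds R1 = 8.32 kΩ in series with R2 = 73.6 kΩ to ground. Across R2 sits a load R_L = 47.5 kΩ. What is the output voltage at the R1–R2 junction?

V_out ≈ 11.3 V

The load sits in parallel with R2, giving an effective lower resistance R2' = R2·R_L/(R2+R_L) = 28.87 kΩ.
Voltage divider with the loaded lower leg: V_out = 14.5 × 28.87/(8.32 + 28.87) = 14.5 × 0.7763 = 11.26 V.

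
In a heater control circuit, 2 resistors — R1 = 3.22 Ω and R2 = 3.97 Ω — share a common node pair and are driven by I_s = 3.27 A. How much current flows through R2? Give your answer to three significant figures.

For two parallel branches, I_k = I_s · (other R)/(sum of R).
I(R2) = 3.27 × 3.22/(3.22 + 3.97) = 3.27 × 0.4478 = 1.464 A.

I ≈ 1.46 A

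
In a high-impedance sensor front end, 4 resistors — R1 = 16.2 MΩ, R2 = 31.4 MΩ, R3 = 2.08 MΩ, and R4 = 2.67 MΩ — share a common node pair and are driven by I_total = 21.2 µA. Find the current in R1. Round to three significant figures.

Conductances: ΣG = 1/16.2 + 1/31.4 + 1/2.08 + 1/2.67 = 0.9489 (1/MΩ).
R1 takes the fraction G_k/ΣG = 0.06173/0.9489 = 0.06505, so I = 21.2 × 0.06505 = 1.379 µA.

I ≈ 1.38 µA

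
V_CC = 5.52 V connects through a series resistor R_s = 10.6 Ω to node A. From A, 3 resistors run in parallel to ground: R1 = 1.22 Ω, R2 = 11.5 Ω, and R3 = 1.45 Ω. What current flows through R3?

I ≈ 0.212 A

Combine the parallel branches: R_p = (1/1.22 + 1/11.5 + 1/1.45)⁻¹ = 0.6265 Ω.
V_A = 5.52 × 0.6265/11.23 = 0.3080 V.
Branch current I = V_A/R3 = 0.3080/1.45 = 0.2124 A.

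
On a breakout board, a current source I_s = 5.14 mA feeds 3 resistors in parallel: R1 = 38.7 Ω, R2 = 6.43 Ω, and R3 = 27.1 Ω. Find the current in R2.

I ≈ 3.66 mA

Conductances: ΣG = 1/38.7 + 1/6.43 + 1/27.1 = 0.2183 (1/Ω).
By the current-divider rule, I = I_s · G_k/ΣG = 5.14 × 0.7125 = 3.662 mA.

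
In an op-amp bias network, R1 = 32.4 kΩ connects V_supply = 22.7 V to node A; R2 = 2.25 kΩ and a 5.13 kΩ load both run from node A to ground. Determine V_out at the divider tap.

V_out ≈ 1.05 V

R2 ‖ R_L = (2.25 × 5.13)/(2.25 + 5.13) = 1.564 kΩ.
Voltage divider with the loaded lower leg: V_out = 22.7 × 1.564/(32.4 + 1.564) = 22.7 × 0.04605 = 1.045 V.
(Unloaded it would be 1.47 V; the load pulls it down.)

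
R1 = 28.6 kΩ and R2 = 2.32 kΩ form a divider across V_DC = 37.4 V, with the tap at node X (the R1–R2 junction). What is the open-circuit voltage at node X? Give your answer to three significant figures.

V_th ≈ 2.81 V

V_th is the unloaded tap voltage: V_DC · R2/(R1+R2) = 37.4 × 0.07503 = 2.806 V.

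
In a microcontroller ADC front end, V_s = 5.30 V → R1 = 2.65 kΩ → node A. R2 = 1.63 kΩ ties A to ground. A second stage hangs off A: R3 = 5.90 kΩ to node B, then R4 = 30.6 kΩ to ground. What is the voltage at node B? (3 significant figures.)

Looking into the second stage from A: R3 + R4 = 36.50 kΩ appears in parallel with R2.
R2 ‖ (R3+R4) = 1.560 kΩ.
First divider: V_A = V_s · 1.560/(2.65 + 1.560) = 1.964 V.
Stage 2 is unloaded, so V_B = V_A · R4/(R3+R4) = 1.964 × 30.6/36.50 = 1.647 V.

V_B ≈ 1.65 V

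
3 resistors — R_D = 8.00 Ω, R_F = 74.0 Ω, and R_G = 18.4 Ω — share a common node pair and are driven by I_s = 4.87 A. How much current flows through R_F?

I ≈ 0.341 A

ΣG = 1/8.00 + 1/74.0 + 1/18.4 = 0.1929.
R_F takes the fraction G_k/ΣG = 0.01351/0.1929 = 0.07007, so I = 4.87 × 0.07007 = 0.3412 A.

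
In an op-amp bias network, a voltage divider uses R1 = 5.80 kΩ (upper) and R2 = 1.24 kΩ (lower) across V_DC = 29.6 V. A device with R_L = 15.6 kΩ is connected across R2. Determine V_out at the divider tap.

V_out ≈ 4.89 V

R2 ‖ R_L = (1.24 × 15.6)/(1.24 + 15.6) = 1.149 kΩ.
Then V_out = V_DC · R2'/(R1 + R2') = 29.6 × 1.149/6.949 = 4.893 V.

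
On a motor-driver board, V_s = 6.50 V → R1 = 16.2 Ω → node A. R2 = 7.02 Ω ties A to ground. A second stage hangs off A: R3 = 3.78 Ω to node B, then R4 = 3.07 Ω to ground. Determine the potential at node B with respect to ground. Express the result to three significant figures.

Looking into the second stage from A: R3 + R4 = 6.850 Ω appears in parallel with R2.
R2 ‖ (R3+R4) = 3.467 Ω.
So V_A = 6.50 × 0.1763 = 1.146 V.
Stage 2 is unloaded, so V_B = V_A · R4/(R3+R4) = 1.146 × 3.07/6.850 = 0.5135 V.

V_B ≈ 0.514 V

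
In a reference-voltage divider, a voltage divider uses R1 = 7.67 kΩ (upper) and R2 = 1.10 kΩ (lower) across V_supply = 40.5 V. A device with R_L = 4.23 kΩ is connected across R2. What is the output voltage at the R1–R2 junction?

V_out ≈ 4.14 V

First combine the lower leg with the load: R2 ‖ R_L = 0.8730 kΩ.
Voltage divider with the loaded lower leg: V_out = 40.5 × 0.8730/(7.67 + 0.8730) = 40.5 × 0.1022 = 4.139 V.
(Unloaded it would be 5.08 V; the load pulls it down.)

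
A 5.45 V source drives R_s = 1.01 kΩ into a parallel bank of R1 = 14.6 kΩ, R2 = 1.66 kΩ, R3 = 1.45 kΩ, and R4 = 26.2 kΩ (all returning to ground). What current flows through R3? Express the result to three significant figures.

Equivalent of the parallel group: R_p = 0.7149 kΩ.
V_A by voltage divider: V_A = 5.45 × 0.7149/(1.01 + 0.7149) = 2.259 V.
Branch current I = V_A/R3 = 2.259/1.45 = 1.558 mA.
(Check via current divider: I_total = 3.160 mA; share G_k/ΣG = 0.4931 → same result.)

I ≈ 1.56 mA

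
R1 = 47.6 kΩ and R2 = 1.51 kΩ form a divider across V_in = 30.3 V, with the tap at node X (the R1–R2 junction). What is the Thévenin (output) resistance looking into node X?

R_th ≈ 1.46 kΩ

With V_in suppressed (replaced by a short), R_th = R1 ‖ R2 = (47.60 × 1.51)/(47.60 + 1.51) = 1.464 kΩ.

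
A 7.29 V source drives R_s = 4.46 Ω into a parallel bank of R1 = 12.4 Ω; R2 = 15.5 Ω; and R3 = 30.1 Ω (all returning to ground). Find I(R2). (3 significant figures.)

Combine the parallel branches: R_p = (1/12.4 + 1/15.5 + 1/30.1)⁻¹ = 5.606 Ω.
Node voltage V_A = V_in · R_p/(R_s + R_p) = 7.29 × 0.5569 = 4.060 V.
I(R2) = V_A / R2 = 4.060/15.5 = 0.2619 A.

I ≈ 0.262 A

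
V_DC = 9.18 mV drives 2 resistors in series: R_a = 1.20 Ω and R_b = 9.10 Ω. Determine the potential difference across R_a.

V ≈ 1.07 mV

ΣR = 1.20 + 9.10 = 10.30 Ω.
V = V_DC · R/ΣR = 9.18 × 0.1165 = 1.070 mV.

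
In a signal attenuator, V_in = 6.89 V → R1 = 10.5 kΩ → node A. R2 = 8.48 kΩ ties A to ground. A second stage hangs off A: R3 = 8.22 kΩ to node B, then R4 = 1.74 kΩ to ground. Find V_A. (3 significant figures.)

Node A sees R2 in parallel with the series input of stage 2, R3 + R4 = 9.960 kΩ.
Effective lower resistance at A: R2 ‖ 9.960 = 4.580 kΩ.
So V_A = 6.89 × 0.3037 = 2.093 V.

V_A ≈ 2.09 V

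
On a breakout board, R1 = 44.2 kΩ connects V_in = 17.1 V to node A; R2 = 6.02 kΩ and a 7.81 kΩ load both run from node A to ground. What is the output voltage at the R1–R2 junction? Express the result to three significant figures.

V_out ≈ 1.22 V

R2 ‖ R_L = (6.02 × 7.81)/(6.02 + 7.81) = 3.400 kΩ.
Now apply the divider: V_out = 17.1 × 0.07142 = 1.221 V.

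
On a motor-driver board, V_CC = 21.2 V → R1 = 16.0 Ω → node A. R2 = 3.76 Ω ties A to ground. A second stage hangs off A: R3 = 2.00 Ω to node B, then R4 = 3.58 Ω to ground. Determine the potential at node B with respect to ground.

Node A sees R2 in parallel with the series input of stage 2, R3 + R4 = 5.580 Ω.
Effective lower resistance at A: R2 ‖ 5.580 = 2.246 Ω.
V_A = 21.2 × 2.246/(16.0 + 2.246) = 2.610 V.
V_B = V_A × 0.6416 = 1.674 V.

V_B ≈ 1.67 V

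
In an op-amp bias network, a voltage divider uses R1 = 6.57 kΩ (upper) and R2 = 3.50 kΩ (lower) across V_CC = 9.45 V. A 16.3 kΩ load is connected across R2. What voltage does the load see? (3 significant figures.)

V_out ≈ 2.88 V

The load sits in parallel with R2, giving an effective lower resistance R2' = R2·R_L/(R2+R_L) = 2.881 kΩ.
Voltage divider with the loaded lower leg: V_out = 9.45 × 2.881/(6.57 + 2.881) = 9.45 × 0.3049 = 2.881 V.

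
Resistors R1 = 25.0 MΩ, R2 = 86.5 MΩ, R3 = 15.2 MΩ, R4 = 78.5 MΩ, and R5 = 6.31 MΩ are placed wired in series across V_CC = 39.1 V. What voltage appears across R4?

Total series resistance ΣR = 25.0 + 86.5 + 15.2 + 78.5 + 6.31 = 211.5 MΩ.
Voltage divider: V = V_CC · (78.50 / 211.5) = 39.1 × 0.3711 = 14.51 V.

V ≈ 14.5 V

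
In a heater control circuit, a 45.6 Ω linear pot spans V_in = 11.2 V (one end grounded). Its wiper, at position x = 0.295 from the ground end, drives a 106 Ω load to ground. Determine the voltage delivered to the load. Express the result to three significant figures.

Split the track: R_lower = x·R_p = 13.45 Ω, R_upper = (1−x)·R_p = 32.15 Ω.
(x·R_p) ‖ R_L = 11.94 Ω.
Loaded-divider output: V_out = 11.2 × 0.2708 = 3.033 V.
(Unloaded: V_out = x·V_in = 3.30 V.)

V_out ≈ 3.03 V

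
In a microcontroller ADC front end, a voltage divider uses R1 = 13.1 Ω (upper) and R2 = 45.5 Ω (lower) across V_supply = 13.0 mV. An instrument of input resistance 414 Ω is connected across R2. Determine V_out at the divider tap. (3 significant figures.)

R2 ‖ R_L = (45.5 × 414)/(45.5 + 414) = 40.99 Ω.
Voltage divider with the loaded lower leg: V_out = 13.0 × 40.99/(13.1 + 40.99) = 13.0 × 0.7578 = 9.852 mV.

V_out ≈ 9.85 mV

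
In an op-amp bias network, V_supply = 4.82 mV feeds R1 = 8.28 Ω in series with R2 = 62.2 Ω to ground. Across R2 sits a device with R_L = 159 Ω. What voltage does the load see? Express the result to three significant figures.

V_out ≈ 4.07 mV

First combine the lower leg with the load: R2 ‖ R_L = 44.71 Ω.
Now apply the divider: V_out = 4.82 × 0.8437 = 4.067 mV.
(Unloaded it would be 4.25 mV; the load pulls it down.)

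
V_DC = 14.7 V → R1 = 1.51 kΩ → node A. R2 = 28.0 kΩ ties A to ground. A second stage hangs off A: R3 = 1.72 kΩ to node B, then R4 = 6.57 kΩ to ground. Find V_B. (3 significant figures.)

V_B ≈ 9.43 V

The second stage (R3 + R4 = 8.290 kΩ) loads node A in parallel with R2.
R2 ‖ (R3+R4) = 6.396 kΩ.
First divider: V_A = V_DC · 6.396/(1.51 + 6.396) = 11.89 V.
Stage 2 is unloaded, so V_B = V_A · R4/(R3+R4) = 11.89 × 6.57/8.290 = 9.425 V.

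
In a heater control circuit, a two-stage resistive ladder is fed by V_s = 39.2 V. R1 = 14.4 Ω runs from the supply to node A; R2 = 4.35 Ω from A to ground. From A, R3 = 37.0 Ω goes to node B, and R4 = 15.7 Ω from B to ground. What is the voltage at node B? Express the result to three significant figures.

V_B ≈ 2.55 V

Looking into the second stage from A: R3 + R4 = 52.70 Ω appears in parallel with R2.
Effective lower resistance at A: R2 ‖ 52.70 = 4.018 Ω.
V_A = 39.2 × 4.018/(14.4 + 4.018) = 8.552 V.
Then the unloaded second divider: V_B = V_A × R4/(R3+R4) = 8.552 × 0.2979 = 2.548 V.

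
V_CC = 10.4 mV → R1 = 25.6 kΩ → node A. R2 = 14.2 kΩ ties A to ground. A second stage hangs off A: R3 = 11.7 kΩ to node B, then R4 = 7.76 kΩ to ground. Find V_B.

Node A sees R2 in parallel with the series input of stage 2, R3 + R4 = 19.46 kΩ.
Effective lower resistance at A: R2 ‖ 19.46 = 8.210 kΩ.
First divider: V_A = V_CC · 8.210/(25.6 + 8.210) = 2.525 mV.
V_B = V_A × 0.3988 = 1.007 mV.

V_B ≈ 1.01 mV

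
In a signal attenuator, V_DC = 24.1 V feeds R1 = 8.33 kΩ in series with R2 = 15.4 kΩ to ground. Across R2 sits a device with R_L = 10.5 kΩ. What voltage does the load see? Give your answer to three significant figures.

R2 ‖ R_L = (15.4 × 10.5)/(15.4 + 10.5) = 6.243 kΩ.
Voltage divider with the loaded lower leg: V_out = 24.1 × 6.243/(8.33 + 6.243) = 24.1 × 0.4284 = 10.32 V.
(Unloaded it would be 15.6 V; the load pulls it down.)

V_out ≈ 10.3 V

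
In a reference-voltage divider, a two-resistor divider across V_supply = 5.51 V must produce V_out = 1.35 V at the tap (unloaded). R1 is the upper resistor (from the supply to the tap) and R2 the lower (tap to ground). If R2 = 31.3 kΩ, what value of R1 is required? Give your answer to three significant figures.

V_out/V_supply = R2/(R1+R2) = 0.2450.
R1 = R2·(1/k − 1) = 31.3 × 3.081 = 96.45 kΩ.

R1 ≈ 96.5 kΩ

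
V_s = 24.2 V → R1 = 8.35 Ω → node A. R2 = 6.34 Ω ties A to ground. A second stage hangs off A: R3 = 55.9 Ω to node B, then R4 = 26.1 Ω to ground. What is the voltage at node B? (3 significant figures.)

Node A sees R2 in parallel with the series input of stage 2, R3 + R4 = 82.00 Ω.
Effective lower resistance at A: R2 ‖ 82.00 = 5.885 Ω.
V_A = 24.2 × 5.885/(8.35 + 5.885) = 10.00 V.
Then the unloaded second divider: V_B = V_A × R4/(R3+R4) = 10.00 × 0.3183 = 3.184 V.

V_B ≈ 3.18 V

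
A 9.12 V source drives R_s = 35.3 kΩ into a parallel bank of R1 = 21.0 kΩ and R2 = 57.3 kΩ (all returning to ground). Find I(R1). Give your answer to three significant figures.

Equivalent of the parallel group: R_p = 15.37 kΩ.
Node voltage V_A = V_in · R_p/(R_s + R_p) = 9.12 × 0.3033 = 2.766 V.
Branch current I = V_A/R1 = 2.766/21.0 = 0.1317 mA.

I ≈ 0.132 mA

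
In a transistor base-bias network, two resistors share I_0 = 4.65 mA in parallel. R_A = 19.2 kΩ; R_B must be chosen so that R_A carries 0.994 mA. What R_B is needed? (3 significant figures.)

R_B ≈ 5.22 kΩ

The fraction through R_A equals R_B/(R_A+R_B).
0.994/4.65 = R_B/(R_A + R_B) → R_B = R_A · (0.2138)/(1 − 0.2138) = 19.2 × 0.2719 = 5.220 kΩ.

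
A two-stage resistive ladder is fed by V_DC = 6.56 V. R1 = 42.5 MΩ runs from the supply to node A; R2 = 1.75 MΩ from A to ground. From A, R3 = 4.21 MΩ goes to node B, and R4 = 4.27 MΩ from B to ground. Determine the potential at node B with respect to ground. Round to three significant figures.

Looking into the second stage from A: R3 + R4 = 8.480 MΩ appears in parallel with R2.
R2 ‖ (R3+R4) = 1.451 MΩ.
V_A = 6.56 × 1.451/(42.5 + 1.451) = 0.2165 V.
V_B = V_A × 0.5035 = 0.1090 V.

V_B ≈ 0.109 V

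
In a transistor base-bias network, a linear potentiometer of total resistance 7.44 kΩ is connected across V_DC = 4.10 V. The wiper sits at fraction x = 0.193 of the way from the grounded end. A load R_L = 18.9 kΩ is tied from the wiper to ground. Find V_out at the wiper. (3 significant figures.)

Split the track: R_lower = x·R_p = 1.436 kΩ, R_upper = (1−x)·R_p = 6.004 kΩ.
(x·R_p) ‖ R_L = 1.335 kΩ.
V_out = 4.10 × 1.335/(6.004 + 1.335) = 0.7456 V.

V_out ≈ 0.746 V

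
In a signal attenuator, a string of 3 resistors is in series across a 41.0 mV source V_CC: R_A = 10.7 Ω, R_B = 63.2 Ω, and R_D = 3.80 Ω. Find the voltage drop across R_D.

V ≈ 2.01 mV

Total series resistance ΣR = 10.7 + 63.2 + 3.80 = 77.70 Ω.
V = V_CC · R/ΣR = 41.0 × 0.04891 = 2.005 mV.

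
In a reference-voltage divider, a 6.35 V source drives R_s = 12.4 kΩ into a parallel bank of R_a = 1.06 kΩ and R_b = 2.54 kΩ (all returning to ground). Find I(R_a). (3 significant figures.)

I ≈ 0.341 mA

Parallel bank: R_p = 1/(1/1.06 + 1/2.54) = 0.7479 kΩ.
Node voltage V_A = V_CC · R_p/(R_s + R_p) = 6.35 × 0.05688 = 0.3612 V.
I(R_a) = V_A / R_a = 0.3612/1.06 = 0.3408 mA.
(Equivalently: I_total = 0.4830 mA, then current-divider fraction G_k/ΣG = 0.7056.)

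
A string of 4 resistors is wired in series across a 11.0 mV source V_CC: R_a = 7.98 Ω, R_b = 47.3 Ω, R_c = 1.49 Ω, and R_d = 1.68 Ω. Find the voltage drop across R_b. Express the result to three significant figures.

Total series resistance ΣR = 7.98 + 47.3 + 1.49 + 1.68 = 58.45 Ω.
Voltage divider: V = V_CC · (47.30 / 58.45) = 11.0 × 0.8092 = 8.902 mV.

V ≈ 8.90 mV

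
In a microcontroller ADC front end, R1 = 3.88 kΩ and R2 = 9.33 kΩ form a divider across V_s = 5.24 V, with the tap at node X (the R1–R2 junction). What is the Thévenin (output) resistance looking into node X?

With V_s suppressed (replaced by a short), R_th = R1 ‖ R2 = (3.880 × 9.33)/(3.880 + 9.33) = 2.740 kΩ.

R_th ≈ 2.74 kΩ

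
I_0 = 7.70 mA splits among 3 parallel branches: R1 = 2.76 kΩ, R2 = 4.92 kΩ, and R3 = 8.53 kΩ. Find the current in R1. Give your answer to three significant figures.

I ≈ 4.09 mA

Total conductance ΣG = 1/2.76 + 1/4.92 + 1/8.53 = 0.6828 (units of 1/kΩ).
R1 takes the fraction G_k/ΣG = 0.3623/0.6828 = 0.5306, so I = 7.70 × 0.5306 = 4.086 mA.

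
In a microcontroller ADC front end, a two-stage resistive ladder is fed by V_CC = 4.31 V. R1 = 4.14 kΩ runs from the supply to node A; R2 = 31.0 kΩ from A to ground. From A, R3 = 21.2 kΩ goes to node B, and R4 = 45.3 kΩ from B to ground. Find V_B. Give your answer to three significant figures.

The second stage (R3 + R4 = 66.50 kΩ) loads node A in parallel with R2.
Effective lower resistance at A: R2 ‖ 66.50 = 21.14 kΩ.
So V_A = 4.31 × 0.8363 = 3.604 V.
Stage 2 is unloaded, so V_B = V_A · R4/(R3+R4) = 3.604 × 45.3/66.50 = 2.455 V.

V_B ≈ 2.46 V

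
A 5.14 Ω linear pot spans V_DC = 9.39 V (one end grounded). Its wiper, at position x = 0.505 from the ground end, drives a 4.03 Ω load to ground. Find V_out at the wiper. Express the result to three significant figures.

V_out ≈ 3.60 V

Lower segment x·R_p = 2.596 Ω; upper segment (1−x)·R_p = 2.544 Ω.
Lower segment in parallel with the load: 2.596 ‖ 4.03 = 1.579 Ω.
Loaded-divider output: V_out = 9.39 × 0.3829 = 3.596 V.
(Unloaded: V_out = x·V_DC = 4.74 V.)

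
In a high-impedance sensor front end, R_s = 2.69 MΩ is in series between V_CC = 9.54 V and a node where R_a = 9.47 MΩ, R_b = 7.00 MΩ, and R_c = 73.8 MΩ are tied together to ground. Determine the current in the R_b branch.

Parallel bank: R_p = 1/(1/9.47 + 1/7.00 + 1/73.8) = 3.817 MΩ.
Node voltage V_A = V_CC · R_p/(R_s + R_p) = 9.54 × 0.5866 = 5.596 V.
Branch current I = V_A/R_b = 5.596/7.00 = 0.7994 µA.

I ≈ 0.799 µA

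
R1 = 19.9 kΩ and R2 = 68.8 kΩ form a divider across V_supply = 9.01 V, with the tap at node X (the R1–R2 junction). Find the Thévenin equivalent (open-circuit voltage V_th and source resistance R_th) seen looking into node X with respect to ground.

V_th ≈ 6.99 V, R_th ≈ 15.4 kΩ

Open-circuit (no load on X): V_th = V_supply · R2/(R1 + R2) = 9.01 × 68.8/(19.90 + 68.8) = 6.989 V.
Looking into X with the source shorted: R_th = R1·R2/(R1+R2) = 19.90 × 68.8/88.70 = 15.44 kΩ.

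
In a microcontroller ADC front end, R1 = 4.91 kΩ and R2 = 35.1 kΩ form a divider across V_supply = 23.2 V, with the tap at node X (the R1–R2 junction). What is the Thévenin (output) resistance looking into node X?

Looking into X with the source shorted: R_th = R1·R2/(R1+R2) = 4.910 × 35.1/40.01 = 4.307 kΩ.

R_th ≈ 4.31 kΩ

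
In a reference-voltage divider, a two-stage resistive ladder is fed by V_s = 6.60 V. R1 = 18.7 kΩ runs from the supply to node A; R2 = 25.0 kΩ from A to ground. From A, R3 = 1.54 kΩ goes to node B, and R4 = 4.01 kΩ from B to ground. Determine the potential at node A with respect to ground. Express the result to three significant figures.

V_A ≈ 1.29 V

The second stage (R3 + R4 = 5.550 kΩ) loads node A in parallel with R2.
R2 ‖ (R3+R4) = 4.542 kΩ.
So V_A = 6.60 × 0.1954 = 1.290 V.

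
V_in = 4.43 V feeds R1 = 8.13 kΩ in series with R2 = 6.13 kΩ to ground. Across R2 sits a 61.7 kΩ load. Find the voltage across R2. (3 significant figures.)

First combine the lower leg with the load: R2 ‖ R_L = 5.576 kΩ.
Then V_out = V_in · R2'/(R1 + R2') = 4.43 × 5.576/13.71 = 1.802 V.

V_out ≈ 1.80 V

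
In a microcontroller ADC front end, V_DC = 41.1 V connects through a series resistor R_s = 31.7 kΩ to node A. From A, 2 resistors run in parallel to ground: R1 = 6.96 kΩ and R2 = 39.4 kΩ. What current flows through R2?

I ≈ 0.164 mA

Combine the parallel branches: R_p = (1/6.96 + 1/39.4)⁻¹ = 5.915 kΩ.
Node voltage V_A = V_DC · R_p/(R_s + R_p) = 41.1 × 0.1573 = 6.463 V.
Branch current I = V_A/R2 = 6.463/39.4 = 0.1640 mA.
(Check via current divider: I_total = 1.093 mA; share G_k/ΣG = 0.1501 → same result.)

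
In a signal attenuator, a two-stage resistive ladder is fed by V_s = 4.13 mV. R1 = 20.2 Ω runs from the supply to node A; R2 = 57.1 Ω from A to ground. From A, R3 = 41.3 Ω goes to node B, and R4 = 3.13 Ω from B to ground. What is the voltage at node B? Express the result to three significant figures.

Looking into the second stage from A: R3 + R4 = 44.43 Ω appears in parallel with R2.
R2 ‖ (R3+R4) = 24.99 Ω.
First divider: V_A = V_s · 24.99/(20.2 + 24.99) = 2.284 mV.
V_B = V_A × 0.07045 = 0.1609 mV.

V_B ≈ 0.161 mV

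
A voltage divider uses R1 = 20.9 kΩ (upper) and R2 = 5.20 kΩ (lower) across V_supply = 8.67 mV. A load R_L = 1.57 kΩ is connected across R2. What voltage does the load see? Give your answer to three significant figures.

First combine the lower leg with the load: R2 ‖ R_L = 1.206 kΩ.
Then V_out = V_supply · R2'/(R1 + R2') = 8.67 × 1.206/22.11 = 0.4730 mV.
(Unloaded it would be 1.73 mV; the load pulls it down.)

V_out ≈ 0.473 mV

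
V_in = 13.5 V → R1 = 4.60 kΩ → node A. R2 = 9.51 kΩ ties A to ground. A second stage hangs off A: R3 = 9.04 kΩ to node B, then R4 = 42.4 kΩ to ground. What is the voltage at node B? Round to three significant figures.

V_B ≈ 7.07 V

The second stage (R3 + R4 = 51.44 kΩ) loads node A in parallel with R2.
Effective lower resistance at A: R2 ‖ 51.44 = 8.026 kΩ.
So V_A = 13.5 × 0.6357 = 8.582 V.
Stage 2 is unloaded, so V_B = V_A · R4/(R3+R4) = 8.582 × 42.4/51.44 = 7.074 V.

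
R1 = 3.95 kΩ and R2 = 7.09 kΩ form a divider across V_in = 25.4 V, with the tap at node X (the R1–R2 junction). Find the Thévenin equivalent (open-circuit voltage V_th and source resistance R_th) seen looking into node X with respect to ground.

Open-circuit (no load on X): V_th = V_in · R2/(R1 + R2) = 25.4 × 7.09/(3.950 + 7.09) = 16.31 V.
Zeroing V_in shorts the top of R1 to ground, so R_th = R1 ‖ R2 = 2.537 kΩ.

V_th ≈ 16.3 V, R_th ≈ 2.54 kΩ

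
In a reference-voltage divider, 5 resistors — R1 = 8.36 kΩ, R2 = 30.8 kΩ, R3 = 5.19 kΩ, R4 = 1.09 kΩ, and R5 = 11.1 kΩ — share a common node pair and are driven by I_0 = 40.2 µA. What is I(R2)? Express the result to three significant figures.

I ≈ 0.965 µA

Total conductance ΣG = 1/8.36 + 1/30.8 + 1/5.19 + 1/1.09 + 1/11.1 = 1.352 (units of 1/kΩ).
R2 takes the fraction G_k/ΣG = 0.03247/1.352 = 0.02401, so I = 40.2 × 0.02401 = 0.9652 µA.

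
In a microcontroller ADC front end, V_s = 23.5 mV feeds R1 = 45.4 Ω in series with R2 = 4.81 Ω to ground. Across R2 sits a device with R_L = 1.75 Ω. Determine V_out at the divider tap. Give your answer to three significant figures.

First combine the lower leg with the load: R2 ‖ R_L = 1.283 Ω.
Then V_out = V_s · R2'/(R1 + R2') = 23.5 × 1.283/46.68 = 0.6459 mV.
(Unloaded it would be 2.25 mV; the load pulls it down.)

V_out ≈ 0.646 mV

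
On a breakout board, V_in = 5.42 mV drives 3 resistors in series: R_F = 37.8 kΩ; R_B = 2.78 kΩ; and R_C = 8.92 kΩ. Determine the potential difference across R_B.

Total series resistance ΣR = 37.8 + 2.78 + 8.92 = 49.50 kΩ.
Voltage divider: V = V_in · (2.780 / 49.50) = 5.42 × 0.05616 = 0.3044 mV.

V ≈ 0.304 mV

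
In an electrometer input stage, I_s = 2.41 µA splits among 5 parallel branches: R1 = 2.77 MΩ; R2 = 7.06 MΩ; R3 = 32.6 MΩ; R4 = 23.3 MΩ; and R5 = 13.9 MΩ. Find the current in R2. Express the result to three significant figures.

Conductances: ΣG = 1/2.77 + 1/7.06 + 1/32.6 + 1/23.3 + 1/13.9 = 0.6482 (1/MΩ).
By the current-divider rule, I = I_s · G_k/ΣG = 2.41 × 0.2185 = 0.5266 µA.

I ≈ 0.527 µA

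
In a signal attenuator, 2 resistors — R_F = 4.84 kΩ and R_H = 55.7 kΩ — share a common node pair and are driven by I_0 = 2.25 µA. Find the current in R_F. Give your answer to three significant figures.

Two-branch current divider: I_k = I_0 · R_other/(R_1 + R_2).
I(R_F) = 2.25 × 55.7/(4.84 + 55.7) = 2.25 × 0.9201 = 2.070 µA.

I ≈ 2.07 µA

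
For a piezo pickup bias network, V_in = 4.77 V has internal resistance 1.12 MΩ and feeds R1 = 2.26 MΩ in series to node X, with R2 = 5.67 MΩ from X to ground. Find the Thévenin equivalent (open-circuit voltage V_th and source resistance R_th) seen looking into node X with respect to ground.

V_th ≈ 2.99 V, R_th ≈ 2.12 MΩ

R1' = 1.12 + 2.26 = 3.380 MΩ (source resistance + R1).
V_th is the unloaded tap voltage: V_in · R2/(R1'+R2) = 4.77 × 0.6265 = 2.988 V.
With V_in suppressed (replaced by a short), R_th = R1' ‖ R2 = (3.380 × 5.67)/(3.380 + 5.67) = 2.118 MΩ.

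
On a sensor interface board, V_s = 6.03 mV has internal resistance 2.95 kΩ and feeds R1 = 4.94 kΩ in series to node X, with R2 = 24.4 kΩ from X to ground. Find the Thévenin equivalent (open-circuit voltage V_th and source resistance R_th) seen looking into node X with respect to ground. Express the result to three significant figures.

R1' = 2.95 + 4.94 = 7.890 kΩ (source resistance + R1).
Open-circuit (no load on X): V_th = V_s · R2/(R1' + R2) = 6.03 × 24.4/(7.890 + 24.4) = 4.557 mV.
Zeroing V_s shorts the top of R1' to ground, so R_th = R1' ‖ R2 = 5.962 kΩ.

V_th ≈ 4.56 mV, R_th ≈ 5.96 kΩ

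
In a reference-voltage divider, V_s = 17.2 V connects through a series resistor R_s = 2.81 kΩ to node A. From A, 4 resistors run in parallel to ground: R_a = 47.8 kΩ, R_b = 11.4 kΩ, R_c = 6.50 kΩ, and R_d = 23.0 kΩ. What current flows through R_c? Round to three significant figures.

Parallel bank: R_p = 1/(1/47.8 + 1/11.4 + 1/6.50 + 1/23.0) = 3.268 kΩ.
Node voltage V_A = V_s · R_p/(R_s + R_p) = 17.2 × 0.5377 = 9.249 V.
Branch current I = V_A/R_c = 9.249/6.50 = 1.423 mA.
(Check via current divider: I_total = 2.830 mA; share G_k/ΣG = 0.5028 → same result.)

I ≈ 1.42 mA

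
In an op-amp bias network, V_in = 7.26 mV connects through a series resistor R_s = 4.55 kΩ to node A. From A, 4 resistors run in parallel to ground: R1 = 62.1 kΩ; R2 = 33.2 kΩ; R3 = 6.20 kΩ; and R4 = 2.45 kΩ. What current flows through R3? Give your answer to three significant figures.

I ≈ 0.308 µA

Parallel bank: R_p = 1/(1/62.1 + 1/33.2 + 1/6.20 + 1/2.45) = 1.624 kΩ.
V_A = 7.26 × 1.624/6.174 = 1.910 mV.
Branch current I = V_A/R3 = 1.910/6.20 = 0.3080 µA.
(Equivalently: I_total = 1.176 µA, then current-divider fraction G_k/ΣG = 0.2620.)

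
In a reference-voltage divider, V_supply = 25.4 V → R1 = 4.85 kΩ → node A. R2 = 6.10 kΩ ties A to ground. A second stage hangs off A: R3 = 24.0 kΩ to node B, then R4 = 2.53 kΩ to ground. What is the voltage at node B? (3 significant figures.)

The second stage (R3 + R4 = 26.53 kΩ) loads node A in parallel with R2.
Effective lower resistance at A: R2 ‖ 26.53 = 4.960 kΩ.
V_A = 25.4 × 4.960/(4.85 + 4.960) = 12.84 V.
V_B = V_A × 0.09536 = 1.225 V.

V_B ≈ 1.22 V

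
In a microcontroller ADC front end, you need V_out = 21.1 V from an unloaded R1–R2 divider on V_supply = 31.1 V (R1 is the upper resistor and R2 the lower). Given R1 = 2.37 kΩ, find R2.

The divider ratio is R2/(R1+R2) = 21.1/31.1 = 0.6785.
So R2 = R1 · V_out/(V_supply − V_out) = 2.37 × 21.1/(31.1 − 21.1) = 2.37 × 2.110 = 5.001 kΩ.

R2 ≈ 5.00 kΩ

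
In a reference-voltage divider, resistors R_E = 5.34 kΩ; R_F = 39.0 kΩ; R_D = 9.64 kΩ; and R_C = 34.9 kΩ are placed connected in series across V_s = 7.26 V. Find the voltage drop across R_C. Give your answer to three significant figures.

ΣR = 5.34 + 39.0 + 9.64 + 34.9 = 88.88 kΩ.
By the voltage-divider rule, V = 7.26 × 34.90/88.88 = 2.851 V.

V ≈ 2.85 V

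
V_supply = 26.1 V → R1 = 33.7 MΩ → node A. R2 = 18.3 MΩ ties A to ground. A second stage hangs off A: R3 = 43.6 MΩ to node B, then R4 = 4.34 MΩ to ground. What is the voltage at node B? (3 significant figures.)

V_B ≈ 0.667 V

Node A sees R2 in parallel with the series input of stage 2, R3 + R4 = 47.94 MΩ.
Effective lower resistance at A: R2 ‖ 47.94 = 13.24 MΩ.
V_A = 26.1 × 13.24/(33.7 + 13.24) = 7.364 V.
Then the unloaded second divider: V_B = V_A × R4/(R3+R4) = 7.364 × 0.09053 = 0.6666 V.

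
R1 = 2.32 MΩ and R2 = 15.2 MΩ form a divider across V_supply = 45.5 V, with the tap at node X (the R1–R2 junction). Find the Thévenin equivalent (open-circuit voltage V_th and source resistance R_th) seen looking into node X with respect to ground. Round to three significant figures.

V_th ≈ 39.5 V, R_th ≈ 2.01 MΩ

With X open, the divider is unloaded: V_th = 45.5 × 15.2/17.52 = 39.47 V.
Looking into X with the source shorted: R_th = R1·R2/(R1+R2) = 2.320 × 15.2/17.52 = 2.013 MΩ.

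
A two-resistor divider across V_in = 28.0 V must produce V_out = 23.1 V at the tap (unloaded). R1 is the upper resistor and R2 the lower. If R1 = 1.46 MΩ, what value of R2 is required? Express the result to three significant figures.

R2 ≈ 6.88 MΩ

V_out/V_in = R2/(R1+R2) = 0.8250.
So R2 = R1 · V_out/(V_in − V_out) = 1.46 × 23.1/(28.0 − 23.1) = 1.46 × 4.714 = 6.883 MΩ.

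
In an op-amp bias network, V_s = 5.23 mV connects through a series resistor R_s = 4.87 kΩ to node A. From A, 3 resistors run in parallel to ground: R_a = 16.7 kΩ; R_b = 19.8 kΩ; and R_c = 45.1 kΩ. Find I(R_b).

Equivalent of the parallel group: R_p = 7.544 kΩ.
V_A by voltage divider: V_A = 5.23 × 7.544/(4.87 + 7.544) = 3.178 mV.
Branch current I = V_A/R_b = 3.178/19.8 = 0.1605 µA.

I ≈ 0.161 µA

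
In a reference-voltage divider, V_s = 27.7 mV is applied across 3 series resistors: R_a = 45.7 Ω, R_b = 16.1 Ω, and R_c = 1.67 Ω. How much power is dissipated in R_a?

ΣR = 63.47 Ω → I = 27.7/63.47 = 0.4364 mA.
P(R_a) = I²·R_a = (0.4364)² × 45.7 = 8.704 µW.

P ≈ 8.70 µW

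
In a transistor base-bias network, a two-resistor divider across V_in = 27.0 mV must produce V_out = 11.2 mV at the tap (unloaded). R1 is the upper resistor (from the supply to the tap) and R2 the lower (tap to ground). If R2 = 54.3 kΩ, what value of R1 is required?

R1 ≈ 76.6 kΩ

The divider ratio is R2/(R1+R2) = 11.2/27.0 = 0.4148.
R1 = R2·(1/k − 1) = 54.3 × 1.411 = 76.60 kΩ.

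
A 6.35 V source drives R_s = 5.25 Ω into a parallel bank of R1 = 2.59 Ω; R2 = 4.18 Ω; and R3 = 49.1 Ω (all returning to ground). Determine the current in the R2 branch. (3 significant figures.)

I ≈ 0.346 A

Equivalent of the parallel group: R_p = 1.549 Ω.
V_A by voltage divider: V_A = 6.35 × 1.549/(5.25 + 1.549) = 1.446 V.
I(R2) = V_A / R2 = 1.446/4.18 = 0.3461 A.
(Equivalently: I_total = 0.9340 A, then current-divider fraction G_k/ΣG = 0.3705.)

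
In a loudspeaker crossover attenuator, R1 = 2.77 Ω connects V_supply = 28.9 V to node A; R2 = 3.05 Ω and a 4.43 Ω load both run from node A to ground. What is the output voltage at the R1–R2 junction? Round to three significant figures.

The load sits in parallel with R2, giving an effective lower resistance R2' = R2·R_L/(R2+R_L) = 1.806 Ω.
Voltage divider with the loaded lower leg: V_out = 28.9 × 1.806/(2.77 + 1.806) = 28.9 × 0.3947 = 11.41 V.
(Unloaded it would be 15.1 V; the load pulls it down.)

V_out ≈ 11.4 V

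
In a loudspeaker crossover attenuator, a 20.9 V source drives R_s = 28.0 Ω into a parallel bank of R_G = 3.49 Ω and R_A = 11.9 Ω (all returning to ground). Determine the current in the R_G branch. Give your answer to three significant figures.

I ≈ 0.526 A

Parallel bank: R_p = 1/(1/3.49 + 1/11.9) = 2.699 Ω.
Node voltage V_A = V_in · R_p/(R_s + R_p) = 20.9 × 0.08791 = 1.837 V.
I(R_G) = V_A / R_G = 1.837/3.49 = 0.5264 A.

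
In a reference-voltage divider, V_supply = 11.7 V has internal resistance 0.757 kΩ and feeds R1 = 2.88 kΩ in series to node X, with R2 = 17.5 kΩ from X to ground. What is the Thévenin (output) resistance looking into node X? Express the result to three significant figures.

R1' = 0.757 + 2.88 = 3.637 kΩ (source resistance + R1).
Looking into X with the source shorted: R_th = R1'·R2/(R1'+R2) = 3.637 × 17.5/21.14 = 3.011 kΩ.

R_th ≈ 3.01 kΩ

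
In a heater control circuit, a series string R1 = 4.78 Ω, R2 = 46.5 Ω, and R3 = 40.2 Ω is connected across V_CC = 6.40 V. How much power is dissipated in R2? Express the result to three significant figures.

ΣR = 91.48 Ω → I = 6.40/91.48 = 0.06996 A.
P = I²R = 0.004894 × 46.5 = 0.2276 W.

P ≈ 0.228 W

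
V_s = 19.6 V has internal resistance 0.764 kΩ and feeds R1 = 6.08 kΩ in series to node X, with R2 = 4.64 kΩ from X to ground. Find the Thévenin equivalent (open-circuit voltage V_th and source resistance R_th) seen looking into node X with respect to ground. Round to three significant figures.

R1' = 0.764 + 6.08 = 6.844 kΩ (source resistance + R1).
V_th is the unloaded tap voltage: V_s · R2/(R1'+R2) = 19.6 × 0.4040 = 7.919 V.
Zeroing V_s shorts the top of R1' to ground, so R_th = R1' ‖ R2 = 2.765 kΩ.

V_th ≈ 7.92 V, R_th ≈ 2.77 kΩ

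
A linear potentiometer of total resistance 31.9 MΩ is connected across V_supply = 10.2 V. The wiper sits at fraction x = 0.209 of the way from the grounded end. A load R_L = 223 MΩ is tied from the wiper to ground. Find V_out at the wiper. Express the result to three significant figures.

V_out ≈ 2.08 V

The pot divides into 25.23 MΩ above the wiper and 6.667 MΩ below.
(x·R_p) ‖ R_L = 6.474 MΩ.
V_out = 10.2 × 6.474/(25.23 + 6.474) = 2.083 V.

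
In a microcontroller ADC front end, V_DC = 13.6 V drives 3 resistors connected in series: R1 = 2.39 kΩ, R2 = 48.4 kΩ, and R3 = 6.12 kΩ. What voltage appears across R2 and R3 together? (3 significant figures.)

V ≈ 13.0 V

ΣR = 2.39 + 48.4 + 6.12 = 56.91 kΩ.
R_{R2..R3} = 48.4 + 6.12 = 54.52 kΩ.
Voltage divider: V = V_DC · (54.52 / 56.91) = 13.6 × 0.9580 = 13.03 V.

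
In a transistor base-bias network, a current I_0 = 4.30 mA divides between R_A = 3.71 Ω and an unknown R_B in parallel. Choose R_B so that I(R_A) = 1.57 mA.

R_B ≈ 2.13 Ω

In a two-way split, I_A/I_0 = R_B/(R_A + R_B).
1.57/4.30 = R_B/(R_A + R_B) → R_B = R_A · (0.3651)/(1 − 0.3651) = 3.71 × 0.5751 = 2.134 Ω.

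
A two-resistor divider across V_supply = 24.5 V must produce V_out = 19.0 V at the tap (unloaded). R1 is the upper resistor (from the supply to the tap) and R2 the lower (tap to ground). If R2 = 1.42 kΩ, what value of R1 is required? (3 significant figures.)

R1 ≈ 0.411 kΩ

V_out/V_supply = R2/(R1+R2) = 0.7755.
Rearranging, R1 = R2·(1−k)/k = 1.42 × 0.2895 = 0.4111 kΩ.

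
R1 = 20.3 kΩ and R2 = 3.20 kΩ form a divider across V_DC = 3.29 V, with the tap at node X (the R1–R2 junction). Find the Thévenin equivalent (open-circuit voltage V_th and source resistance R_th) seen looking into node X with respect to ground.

V_th ≈ 0.448 V, R_th ≈ 2.76 kΩ

V_th is the unloaded tap voltage: V_DC · R2/(R1+R2) = 3.29 × 0.1362 = 0.4480 V.
Zeroing V_DC shorts the top of R1 to ground, so R_th = R1 ‖ R2 = 2.764 kΩ.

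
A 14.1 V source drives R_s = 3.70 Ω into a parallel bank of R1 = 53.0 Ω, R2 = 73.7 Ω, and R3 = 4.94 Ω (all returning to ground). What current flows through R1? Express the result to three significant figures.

Equivalent of the parallel group: R_p = 4.258 Ω.
V_A by voltage divider: V_A = 14.1 × 4.258/(3.70 + 4.258) = 7.544 V.
Branch current I = V_A/R1 = 7.544/53.0 = 0.1423 A.

I ≈ 0.142 A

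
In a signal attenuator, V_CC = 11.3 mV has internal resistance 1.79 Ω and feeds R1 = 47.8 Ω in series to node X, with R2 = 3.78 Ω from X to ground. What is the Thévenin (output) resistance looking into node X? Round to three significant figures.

R_th ≈ 3.51 Ω

R1' = 1.79 + 47.8 = 49.59 Ω (source resistance + R1).
With V_CC suppressed (replaced by a short), R_th = R1' ‖ R2 = (49.59 × 3.78)/(49.59 + 3.78) = 3.512 Ω.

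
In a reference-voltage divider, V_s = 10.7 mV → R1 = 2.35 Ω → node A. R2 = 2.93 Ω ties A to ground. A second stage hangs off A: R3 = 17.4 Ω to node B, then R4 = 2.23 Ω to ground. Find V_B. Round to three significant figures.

V_B ≈ 0.633 mV

Node A sees R2 in parallel with the series input of stage 2, R3 + R4 = 19.63 Ω.
Effective lower resistance at A: R2 ‖ 19.63 = 2.549 Ω.
So V_A = 10.7 × 0.5204 = 5.568 mV.
Then the unloaded second divider: V_B = V_A × R4/(R3+R4) = 5.568 × 0.1136 = 0.6325 mV.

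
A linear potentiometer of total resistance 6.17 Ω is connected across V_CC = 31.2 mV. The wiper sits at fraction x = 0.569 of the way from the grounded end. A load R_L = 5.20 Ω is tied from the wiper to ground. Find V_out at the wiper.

V_out ≈ 13.8 mV

Lower segment x·R_p = 3.511 Ω; upper segment (1−x)·R_p = 2.659 Ω.
Lower segment in parallel with the load: 3.511 ‖ 5.20 = 2.096 Ω.
V_out = 31.2 × 2.096/(2.659 + 2.096) = 13.75 mV.
(Unloaded: V_out = x·V_CC = 17.8 mV.)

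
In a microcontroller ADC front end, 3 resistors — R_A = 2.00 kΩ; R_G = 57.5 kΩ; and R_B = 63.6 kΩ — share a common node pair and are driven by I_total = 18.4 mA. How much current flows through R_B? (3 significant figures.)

ΣG = 1/2.00 + 1/57.5 + 1/63.6 = 0.5331.
R_B takes the fraction G_k/ΣG = 0.01572/0.5331 = 0.02949, so I = 18.4 × 0.02949 = 0.5427 mA.

I ≈ 0.543 mA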